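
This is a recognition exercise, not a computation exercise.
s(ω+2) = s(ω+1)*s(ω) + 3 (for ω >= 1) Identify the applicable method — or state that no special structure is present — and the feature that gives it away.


Diagnosis: no special technique — the unknown sequence enters the update nonlinearly, so no linear method fits the recurrence as written — direct iteration remains.


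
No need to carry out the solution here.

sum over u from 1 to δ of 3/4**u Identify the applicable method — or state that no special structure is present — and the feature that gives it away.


Best approach: the geometric series formula — consecutive terms stand in a fixed index-free ratio — the geometric sum formula closes it.


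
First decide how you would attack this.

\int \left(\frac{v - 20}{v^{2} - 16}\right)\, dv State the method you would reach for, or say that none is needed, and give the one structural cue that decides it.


Method: partial fractions — a proper rational integrand over the factorable v^{2} - 16: partial fractions reduce it to elementary pieces.


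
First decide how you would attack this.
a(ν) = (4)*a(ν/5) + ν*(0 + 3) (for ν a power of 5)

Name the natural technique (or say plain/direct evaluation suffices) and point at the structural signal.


Technique: the master substitution — the argument ν/5 divides the index by 5; the standard ν = 5^m substitution converts it to a constant-shift recurrence.


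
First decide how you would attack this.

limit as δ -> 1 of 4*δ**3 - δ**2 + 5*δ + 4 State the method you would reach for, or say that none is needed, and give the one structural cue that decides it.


Technique: no special technique — the function is continuous at 1; evaluation is itself the limit, no machinery required.


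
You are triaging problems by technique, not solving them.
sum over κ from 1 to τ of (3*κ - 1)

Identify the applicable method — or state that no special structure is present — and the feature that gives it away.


Method: no special technique — no ratio, no shift structure, no binomial pattern: sum the constant-multiple powers of κ with known formulas.


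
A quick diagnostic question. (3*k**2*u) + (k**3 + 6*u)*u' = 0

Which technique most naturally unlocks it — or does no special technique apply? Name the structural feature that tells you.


Method: the exact-equation method — the mixed-partials test passes for 3*k**2*u and k**3 + 6*u, so a potential function exists as presented.


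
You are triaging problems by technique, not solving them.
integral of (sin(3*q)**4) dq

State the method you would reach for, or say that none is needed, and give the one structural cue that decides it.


Technique: a trigonometric identity — the exponent on sin(3*q)**4 is even — the power-reduction identity is the standard preprocessing step.


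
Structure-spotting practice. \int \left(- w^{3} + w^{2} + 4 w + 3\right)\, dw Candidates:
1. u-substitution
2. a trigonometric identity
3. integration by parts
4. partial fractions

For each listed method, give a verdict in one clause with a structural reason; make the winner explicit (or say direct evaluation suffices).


Verdict: no special technique — nothing composite, nothing rational, nothing trigonometric — each constant-multiple power of w integrates by the power rule alone.
- u-substitution: any workable substitution here is cosmetic — the integrand is already in directly integrable form.
- a trigonometric identity — no sine or cosine appears, so there is nothing for a trigonometric identity to act on.
- integration by parts — parts would only shuffle a directly integrable integrand.
- partial fractions — there is no rational-function structure to decompose.


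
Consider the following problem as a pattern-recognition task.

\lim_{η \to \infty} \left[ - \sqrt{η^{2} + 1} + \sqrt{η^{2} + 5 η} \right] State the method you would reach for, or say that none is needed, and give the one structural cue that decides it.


Method: conjugate multiplication — an infinity-minus-infinity difference with a surviving radical — multiply by the conjugate to cancel the divergence.


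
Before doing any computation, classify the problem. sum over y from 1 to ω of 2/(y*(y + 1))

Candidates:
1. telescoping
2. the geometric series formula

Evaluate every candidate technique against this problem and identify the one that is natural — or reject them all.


Verdict: telescoping — poles of 2/(y*(y + 1)) differ by an integer, the telltale of a telescoping partial-fraction sum.
- telescoping — yes, a natural case for it.
- the geometric series formula: the term-to-term ratio changes with the index, so the geometric formula cannot close it.


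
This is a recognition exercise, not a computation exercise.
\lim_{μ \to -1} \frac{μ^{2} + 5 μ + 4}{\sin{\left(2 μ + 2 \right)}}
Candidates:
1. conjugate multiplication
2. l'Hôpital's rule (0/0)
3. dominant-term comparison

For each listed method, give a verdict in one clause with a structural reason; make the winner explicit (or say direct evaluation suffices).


Best approach: l'Hôpital's rule (0/0) — numerator and denominator both vanish at -1 — a genuine 0/0 form, which is exactly when l'Hôpital applies. A local series expansion at the point resolves it as well; the rule is the packaged version of that step.
- conjugate multiplication: there are no radicals in tension whose conjugate would simplify matters.
- l'Hôpital's rule (0/0) — applies; the problem has the shape this method handles.
- dominant-term comparison — no dominant-degree comparison decides it.


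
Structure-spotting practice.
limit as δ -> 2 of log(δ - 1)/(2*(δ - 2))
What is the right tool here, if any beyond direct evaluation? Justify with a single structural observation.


Diagnosis: l'Hôpital's rule (0/0) — numerator and denominator both vanish at 2 — a genuine 0/0 form, which is exactly when l'Hôpital applies. Expanding numerator and denominator to first order gives the same value — the rule automates exactly that.


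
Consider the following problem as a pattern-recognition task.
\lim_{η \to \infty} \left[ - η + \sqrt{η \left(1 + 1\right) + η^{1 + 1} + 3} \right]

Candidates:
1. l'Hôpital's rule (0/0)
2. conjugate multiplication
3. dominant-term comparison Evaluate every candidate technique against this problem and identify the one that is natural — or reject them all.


Method: conjugate multiplication — this difference gives up after one conjugate multiplication — the radical structure cancels against its conjugate.
- l'Hôpital's rule (0/0) — substitution produces ∞ − ∞ rather than a vanishing quotient; the rule needs a 0/0 ratio to act on.
- conjugate multiplication: applies; the problem has the shape this method handles.
- dominant-term comparison: no ranking of term growth rates resolves the limit here.


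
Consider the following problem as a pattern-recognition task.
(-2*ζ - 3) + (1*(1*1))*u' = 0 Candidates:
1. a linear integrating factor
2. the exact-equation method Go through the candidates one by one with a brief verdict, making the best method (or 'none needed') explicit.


Technique: no special technique — solved for the derivative, no u appears — this is antidifferentiation in ζ wearing ODE clothing.
- a linear integrating factor: with the unknown absent the integrating factor is a formality; direct integration is the working structure.
- the exact-equation method: with the unknown absent from both coefficients, the cross-partial test holds emptily — nothing for the exact method to work on.


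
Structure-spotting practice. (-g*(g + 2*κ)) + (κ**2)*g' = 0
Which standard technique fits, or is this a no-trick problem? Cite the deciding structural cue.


Method: the homogeneous substitution — the slope's numerator and denominator share total degree; set v = g/κ and the equation drops to separable form. A Bernoulli substitution is a fair alternative on this equation directly; the homogeneous reading takes it as given.


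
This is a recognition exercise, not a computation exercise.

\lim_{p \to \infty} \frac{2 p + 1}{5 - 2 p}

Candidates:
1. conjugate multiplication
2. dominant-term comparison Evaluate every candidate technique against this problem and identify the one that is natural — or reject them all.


Method: dominant-term comparison — growth-rate triage: the leading powers of p decide the limit, everything else is noise.
- conjugate multiplication: no difference of divergent radicals appears, so rationalizing has nothing to cancel.
- dominant-term comparison: yes, a natural case for it.


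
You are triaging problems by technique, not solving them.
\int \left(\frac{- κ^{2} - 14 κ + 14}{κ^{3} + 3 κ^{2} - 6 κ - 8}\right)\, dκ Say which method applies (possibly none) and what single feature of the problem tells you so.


Best approach: partial fractions — each factor of κ^{3} + 3 κ^{2} - 6 κ - 8 owns one elementary piece of the integrand — separate them and integrate piecewise.


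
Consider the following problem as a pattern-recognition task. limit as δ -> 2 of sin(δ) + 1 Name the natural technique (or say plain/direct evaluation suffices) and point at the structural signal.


Best approach: no special technique — nothing blocks direct substitution at 2: plug in and finish.


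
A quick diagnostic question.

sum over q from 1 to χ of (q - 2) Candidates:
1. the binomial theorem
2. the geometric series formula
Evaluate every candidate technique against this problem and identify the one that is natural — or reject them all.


Technique: no special technique — nothing telescopes and nothing is geometric; polynomial terms in q sum term by term.
- the binomial theorem: the terms lack the binomial-coefficient-weighted complementary-power pattern of an expansion.
- the geometric series formula: dividing successive terms gives an index-dependent quantity, not a constant.


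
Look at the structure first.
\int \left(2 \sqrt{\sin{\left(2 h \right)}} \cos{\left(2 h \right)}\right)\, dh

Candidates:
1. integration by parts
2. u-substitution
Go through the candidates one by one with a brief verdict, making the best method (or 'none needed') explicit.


Verdict: u-substitution — collected, the integrand has one factor that is, up to a constant, the derivative of an inner expression the rest depends on — substitute for that inner expression.
- integration by parts: there is no nonconstant-polynomial-times-kernel split with an exp, sine, cosine (degree-1 argument), or logarithm partner.
- u-substitution — applicable, and directly so.


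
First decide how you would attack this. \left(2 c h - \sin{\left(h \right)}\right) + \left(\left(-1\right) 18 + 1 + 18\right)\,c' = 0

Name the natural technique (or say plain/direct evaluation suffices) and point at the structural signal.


Best approach: a linear integrating factor — the unknown enters only to the first power against a nonzero forcing term — the integrating-factor template applies directly.


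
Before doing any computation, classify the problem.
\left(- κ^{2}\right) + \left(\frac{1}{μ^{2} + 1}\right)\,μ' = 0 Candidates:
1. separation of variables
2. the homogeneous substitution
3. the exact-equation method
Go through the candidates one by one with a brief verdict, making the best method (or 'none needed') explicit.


Diagnosis: separation of variables — solved for the derivative, the right side factors as κ^{2} times μ^{2} + 1 — all κ-dependence separates from all μ-dependence.
- separation of variables: applicable, and directly so.
- the homogeneous substitution — the slope is not a function of the ratio of the variables alone.
- the exact-equation method — any potential here is of the trivial single-variable kind; the exact method earns its name only with genuine cross terms.


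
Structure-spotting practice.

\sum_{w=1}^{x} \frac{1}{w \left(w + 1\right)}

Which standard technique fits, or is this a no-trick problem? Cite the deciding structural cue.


Verdict: telescoping — \frac{1}{w \left(w + 1\right)} is a collapsed telescope: expand it into simple fractions to see the cancellation.


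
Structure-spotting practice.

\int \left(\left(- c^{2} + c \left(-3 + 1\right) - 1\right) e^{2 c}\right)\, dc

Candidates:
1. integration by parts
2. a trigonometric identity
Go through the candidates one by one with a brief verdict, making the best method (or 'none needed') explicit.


Method: integration by parts — the integrand splits as (- c^{2} + c \left(-3 + 1\right) - 1) times e^{2 c} — repeatedly differentiating the polynomial part kills it, which is the parts ladder.
- integration by parts — applies; the problem has the shape this method handles.
- a trigonometric identity: with no trigonometric functions present, identity rewriting has no target.


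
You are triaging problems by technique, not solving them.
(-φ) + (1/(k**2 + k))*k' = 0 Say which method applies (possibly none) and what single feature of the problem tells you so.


Verdict: separation of variables — a product of single-variable factors, φ and k**2 + k — the textbook separable form. Rearranged, this also fits the Bernoulli template directly; separation reads the product structure as given.


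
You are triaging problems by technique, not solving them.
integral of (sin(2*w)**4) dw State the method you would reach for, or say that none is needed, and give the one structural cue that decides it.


Technique: a trigonometric identity — the even trigonometric power sin(2*w)**4 reduces by a double-angle identity before any integration is attempted.


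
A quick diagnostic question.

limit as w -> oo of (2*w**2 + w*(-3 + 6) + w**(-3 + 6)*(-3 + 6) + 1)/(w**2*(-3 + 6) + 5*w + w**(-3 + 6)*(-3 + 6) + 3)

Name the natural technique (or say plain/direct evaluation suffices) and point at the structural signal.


Diagnosis: dominant-term comparison — growth-rate triage: the leading powers of w decide the limit, everything else is noise. l'Hôpital's at-infinity variant applies to the expression viewed as a single quotient; the leading-term comparison is the direct route.


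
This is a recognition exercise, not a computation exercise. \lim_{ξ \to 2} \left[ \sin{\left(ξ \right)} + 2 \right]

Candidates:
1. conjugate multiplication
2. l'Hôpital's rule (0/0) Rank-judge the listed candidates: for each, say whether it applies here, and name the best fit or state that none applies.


Diagnosis: no special technique — no denominator vanishes and nothing blows up at 2: direct substitution is the whole computation.
- conjugate multiplication: no divergent radical difference is present for a conjugate pair to cancel.
- l'Hôpital's rule (0/0) — substituting the point gives a finite value outright — there is no indeterminate clash to repair.


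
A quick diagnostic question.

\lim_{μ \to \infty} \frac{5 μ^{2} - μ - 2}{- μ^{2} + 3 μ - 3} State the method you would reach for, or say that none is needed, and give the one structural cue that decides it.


Verdict: dominant-term comparison — growth-rate triage: the leading powers of μ decide the limit, everything else is noise. Differentiating the expression as a single quotient would eventually settle it as well; matching dominant growth settles it immediately.


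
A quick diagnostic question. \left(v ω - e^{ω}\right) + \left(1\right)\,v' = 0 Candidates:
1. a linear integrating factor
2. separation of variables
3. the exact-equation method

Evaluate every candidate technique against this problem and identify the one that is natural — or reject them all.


Diagnosis: a linear integrating factor — arrange it as v' + ω·v = (the forcing term) and the integrating factor does the rest.
- a linear integrating factor: a fit — the right tool for this form.
- separation of variables: no algebra isolates the independent variable on one side and the unknown on the other.
- the exact-equation method: the mixed partial derivatives differ, so the left side is not a total differential.


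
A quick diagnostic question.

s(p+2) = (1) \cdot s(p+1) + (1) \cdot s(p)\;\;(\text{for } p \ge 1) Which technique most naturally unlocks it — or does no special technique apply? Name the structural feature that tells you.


Best approach: the characteristic-root method — because shifting p leaves the equation's coefficients unchanged, exponential trials reduce it to algebra.


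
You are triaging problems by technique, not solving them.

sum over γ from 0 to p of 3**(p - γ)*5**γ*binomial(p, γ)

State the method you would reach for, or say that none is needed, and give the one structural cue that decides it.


Technique: the binomial theorem — binomial(p, γ) weighting matched powers of 5 and 3 is the expanded form of (5 + 3)^p — fold it back up.


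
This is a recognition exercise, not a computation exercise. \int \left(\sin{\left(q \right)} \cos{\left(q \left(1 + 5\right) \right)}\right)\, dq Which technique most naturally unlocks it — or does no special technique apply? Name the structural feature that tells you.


Verdict: a trigonometric identity — the product \sin{\left(q \right)} \cos{\left(q \left(1 + 5\right) \right)} converts to a sum of single-frequency sinusoids via the product-to-sum identity.


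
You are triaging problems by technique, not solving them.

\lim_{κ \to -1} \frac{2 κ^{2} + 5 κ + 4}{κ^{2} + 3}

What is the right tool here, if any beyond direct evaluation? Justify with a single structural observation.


Verdict: no special technique — the function is continuous at -1; evaluation is itself the limit, no machinery required.


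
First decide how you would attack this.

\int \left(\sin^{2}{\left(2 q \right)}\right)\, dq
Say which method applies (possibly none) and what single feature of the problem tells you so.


Best approach: a trigonometric identity — \sin^{2}{\left(2 q \right)} calls for power reduction: rewrite via double angles before any antiderivative is attempted.


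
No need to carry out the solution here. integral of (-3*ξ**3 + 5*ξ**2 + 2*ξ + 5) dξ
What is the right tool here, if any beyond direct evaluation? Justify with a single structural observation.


Best approach: no special technique — scan for structure and find none: constant multiples of powers of ξ, integrate directly.


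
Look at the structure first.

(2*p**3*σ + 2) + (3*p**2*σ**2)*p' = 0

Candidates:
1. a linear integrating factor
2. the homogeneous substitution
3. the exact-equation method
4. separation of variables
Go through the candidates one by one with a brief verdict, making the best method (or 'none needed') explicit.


Best approach: the exact-equation method — the mixed-partials test passes for 2*p**3*σ + 2 and 3*p**2*σ**2, so a potential function exists as presented.
- a linear integrating factor — the unknown enters nonlinearly (through a power, a denominator, or a transcendental function), which the linear integrating-factor recipe cannot absorb as-is — any repair would come from a preliminary substitution, not the factor.
- the homogeneous substitution — rescaling both variables together changes the slope, so no ratio substitution collapses it.
- the exact-equation method — a fit — the right tool for this form.
- separation of variables: no division isolates the independent variable from the unknown.


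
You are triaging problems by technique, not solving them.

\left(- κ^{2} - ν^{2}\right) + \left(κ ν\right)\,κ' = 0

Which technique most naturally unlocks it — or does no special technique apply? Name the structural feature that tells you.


Method: the homogeneous substitution — the slope's numerator and denominator have matching total degree, so it depends only on κ/ν and the ratio substitution collapses it. A Bernoulli rewrite works here as the equation stands — the homogeneous substitution is the more immediate reading.


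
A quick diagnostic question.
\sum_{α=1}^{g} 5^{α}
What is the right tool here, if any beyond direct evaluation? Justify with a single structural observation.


Method: the geometric series formula — the ratio of consecutive terms is the constant 5, independent of the index — a geometric sum.


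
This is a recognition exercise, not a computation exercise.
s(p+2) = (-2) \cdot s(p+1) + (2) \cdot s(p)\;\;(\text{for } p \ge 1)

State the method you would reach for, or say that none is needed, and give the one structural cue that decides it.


Verdict: the characteristic-root method — the recurrence treats every index alike (constant coefficients, no forcing) — precisely the regime where r^p trials close it.


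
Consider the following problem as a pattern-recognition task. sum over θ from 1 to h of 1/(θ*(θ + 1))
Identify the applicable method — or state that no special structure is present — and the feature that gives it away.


Technique: telescoping — the denominator's roots in 1/(θ*(θ + 1)) sit an integer apart: decomposition produces a self-cancelling chain.


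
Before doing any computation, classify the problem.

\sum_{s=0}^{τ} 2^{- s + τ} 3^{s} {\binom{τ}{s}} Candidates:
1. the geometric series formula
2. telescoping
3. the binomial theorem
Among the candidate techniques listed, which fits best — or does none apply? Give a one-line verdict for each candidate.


Technique: the binomial theorem — binomial coefficients against complementary powers of 3 and 2: recognize the binomial expansion and resum.
- the geometric series formula: the term-to-term ratio drifts with the index — the one thing the geometric formula cannot absorb.
- telescoping: as presented, consecutive terms share no shifted copy to cancel against — no rewrite is on display to change that.
- the binomial theorem — applies; the problem has the shape this method handles.


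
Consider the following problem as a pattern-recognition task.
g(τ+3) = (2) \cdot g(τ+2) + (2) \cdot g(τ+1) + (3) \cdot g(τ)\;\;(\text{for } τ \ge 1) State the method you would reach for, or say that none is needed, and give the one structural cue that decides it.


Technique: the characteristic-root method — because shifting τ leaves the equation's coefficients unchanged, exponential trials reduce it to algebra.


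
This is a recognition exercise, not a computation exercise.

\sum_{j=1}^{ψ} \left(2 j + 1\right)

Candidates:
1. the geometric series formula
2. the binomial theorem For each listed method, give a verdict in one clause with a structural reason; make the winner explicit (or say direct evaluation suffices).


Method: no special technique — nothing telescopes and nothing is geometric; polynomial terms in j sum term by term.
- the geometric series formula: there is no constant term-to-term ratio.
- the binomial theorem: no binomial coefficients pair up with complementary powers here.


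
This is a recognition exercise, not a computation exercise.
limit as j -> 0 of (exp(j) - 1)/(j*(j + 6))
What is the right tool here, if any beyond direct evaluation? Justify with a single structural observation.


Diagnosis: l'Hôpital's rule (0/0) — substituting 0 gives 0 over 0; differentiate top and bottom once and re-evaluate. One could equally expand both pieces locally and compare leading terms; the rule does that in one stroke.


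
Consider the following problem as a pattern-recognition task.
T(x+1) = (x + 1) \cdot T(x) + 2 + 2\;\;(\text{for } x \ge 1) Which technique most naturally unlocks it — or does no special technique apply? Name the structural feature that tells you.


Method: a summation factor — normalize by the running product of x + 1: the left side becomes a difference, and differences sum.


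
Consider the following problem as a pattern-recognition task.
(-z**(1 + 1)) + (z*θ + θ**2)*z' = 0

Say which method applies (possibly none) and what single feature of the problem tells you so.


Method: the homogeneous substitution — scaling θ and z together leaves the slope fixed — it depends only on z/θ, so substitute the ratio. With the right rearrangement (exchanging the roles of the variables where needed), this also fits a Bernoulli template; the homogeneous substitution reads the structure directly.


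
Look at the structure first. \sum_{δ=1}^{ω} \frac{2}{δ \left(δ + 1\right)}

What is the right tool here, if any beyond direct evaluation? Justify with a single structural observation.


Method: telescoping — integer-spaced poles in \frac{2}{δ \left(δ + 1\right)} are the telescoping signature in disguise.


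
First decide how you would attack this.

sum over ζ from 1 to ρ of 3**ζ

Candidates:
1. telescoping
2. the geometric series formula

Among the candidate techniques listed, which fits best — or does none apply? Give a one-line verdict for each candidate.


Best approach: the geometric series formula — the ratio of consecutive terms is the constant 3, independent of the index — a geometric sum.
- telescoping: computed from the summand as displayed, the partial sums build up without the pairwise collapse telescoping exploits.
- the geometric series formula: applicable, and directly so.


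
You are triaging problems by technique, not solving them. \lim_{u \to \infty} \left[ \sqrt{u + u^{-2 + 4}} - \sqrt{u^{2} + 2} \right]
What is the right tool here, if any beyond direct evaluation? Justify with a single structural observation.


Method: conjugate multiplication — divergence minus divergence hides a finite answer — expose it by pairing \sqrt{u + u^{-2 + 4}} - \sqrt{u^{2} + 2} with its conjugate.


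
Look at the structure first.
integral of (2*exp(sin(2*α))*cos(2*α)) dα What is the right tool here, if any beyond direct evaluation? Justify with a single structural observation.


Verdict: u-substitution — the only nontrivial dependence routes through sin(2*α), whose derivative supplies the leftover factor up to a constant multiple — u = sin(2*α) flattens it.


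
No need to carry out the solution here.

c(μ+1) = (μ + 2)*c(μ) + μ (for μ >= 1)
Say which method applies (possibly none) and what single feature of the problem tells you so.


Method: a summation factor — rescale the sequence by the product of the weights μ + 2 so far — the recurrence collapses to a plain running sum.


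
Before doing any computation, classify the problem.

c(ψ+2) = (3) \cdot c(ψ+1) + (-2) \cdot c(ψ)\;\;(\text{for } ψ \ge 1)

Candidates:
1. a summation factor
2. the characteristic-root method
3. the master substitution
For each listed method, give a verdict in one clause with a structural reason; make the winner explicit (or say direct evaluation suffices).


Verdict: the characteristic-root method — because shifting ψ leaves the equation's coefficients unchanged, exponential trials reduce it to algebra.
- a summation factor — the recurrence reaches back more than one step, outside the first-order family a summation factor normalizes.
- the characteristic-root method: a fit — the right tool for this form.
- the master substitution — no fixed divisor shrinks the index between calls.


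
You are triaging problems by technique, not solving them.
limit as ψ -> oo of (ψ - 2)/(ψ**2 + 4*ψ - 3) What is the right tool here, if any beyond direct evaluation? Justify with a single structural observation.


Verdict: dominant-term comparison — divide by the highest power of ψ present: lower-order terms vanish and the dominant ratio remains. As a single quotient, the ∞/∞ shape would yield to repeated differentiation as well — the growth comparison gets there in one look.


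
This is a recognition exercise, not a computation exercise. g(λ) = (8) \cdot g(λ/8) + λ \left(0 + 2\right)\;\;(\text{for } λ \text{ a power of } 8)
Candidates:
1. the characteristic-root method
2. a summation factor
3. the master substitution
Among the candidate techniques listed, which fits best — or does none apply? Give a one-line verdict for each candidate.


Diagnosis: the master substitution — the argument contracts 8-fold per step: reindex λ exponentially and solve the linear recurrence in the new index.
- the characteristic-root method: a divided-index call is not the fixed-shift linear shape that characteristic roots solve.
- a summation factor — a divided-index call is outside the fixed-shift first-order family a summation factor normalizes.
- the master substitution — yes, a natural case for it.


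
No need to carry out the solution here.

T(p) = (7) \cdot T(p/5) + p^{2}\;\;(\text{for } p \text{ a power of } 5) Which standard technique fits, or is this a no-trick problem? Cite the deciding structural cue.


Diagnosis: the master substitution — the argument shrinks by the factor 5, so measure the index on a logarithmic scale and the recursion becomes a shift.


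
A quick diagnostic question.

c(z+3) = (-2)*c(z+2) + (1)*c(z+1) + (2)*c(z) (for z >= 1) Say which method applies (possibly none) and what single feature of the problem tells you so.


Technique: the characteristic-root method — no index-dependence in the weights and nothing inhomogeneous: classic characteristic-equation setup.


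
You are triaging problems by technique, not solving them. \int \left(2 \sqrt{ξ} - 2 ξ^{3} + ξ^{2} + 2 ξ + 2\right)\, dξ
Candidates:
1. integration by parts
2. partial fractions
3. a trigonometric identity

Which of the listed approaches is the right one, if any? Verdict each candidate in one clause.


Technique: no special technique — nothing composite, nothing rational, nothing trigonometric — each constant-multiple power of ξ integrates by the power rule alone.
- integration by parts: the integrand does not split as a nonconstant polynomial times an exp, sine, cosine of a linear argument, or logarithm — no polynomial-kernel parts product to differentiate one side of.
- partial fractions: the expression is not a ratio of polynomials that decomposes further.
- a trigonometric identity — with no trigonometric functions present, identity rewriting has no target.


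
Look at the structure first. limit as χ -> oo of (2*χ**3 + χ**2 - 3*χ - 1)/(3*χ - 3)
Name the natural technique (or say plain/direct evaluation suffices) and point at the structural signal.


Verdict: dominant-term comparison — at large χ only the top-degree terms survive; compare the leading terms and the limit falls out. l'Hôpital's at-infinity variant applies to the expression viewed as a single quotient; the leading-term comparison is the direct route.


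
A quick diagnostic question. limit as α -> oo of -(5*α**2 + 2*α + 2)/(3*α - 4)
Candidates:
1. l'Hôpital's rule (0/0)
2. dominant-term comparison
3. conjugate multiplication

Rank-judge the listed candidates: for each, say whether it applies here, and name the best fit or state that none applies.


Diagnosis: dominant-term comparison — growth-rate triage: the leading powers of α decide the limit, everything else is noise.
- l'Hôpital's rule (0/0): no 0/0 form appears: written as one quotient, top and bottom both grow without bound, and the ratio is decided by their leading terms.
- dominant-term comparison — yes — fits the structure here.
- conjugate multiplication — rationalization has no target — no divergent radical difference appears.


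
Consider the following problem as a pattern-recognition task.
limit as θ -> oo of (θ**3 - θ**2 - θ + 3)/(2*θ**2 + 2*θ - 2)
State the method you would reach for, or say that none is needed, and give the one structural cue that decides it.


Diagnosis: dominant-term comparison — growth-rate triage: the leading powers of θ decide the limit, everything else is noise. As a single quotient, the ∞/∞ shape would yield to repeated differentiation as well — the growth comparison gets there in one look.


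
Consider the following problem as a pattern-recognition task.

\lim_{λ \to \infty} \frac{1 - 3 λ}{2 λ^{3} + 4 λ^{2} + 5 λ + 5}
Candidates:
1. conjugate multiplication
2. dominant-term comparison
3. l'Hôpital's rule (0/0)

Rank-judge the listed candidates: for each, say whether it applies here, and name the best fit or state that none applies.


Best approach: dominant-term comparison — divide through by the highest power of λ; every lower-order term dies and the dominant terms decide the limit.
- conjugate multiplication — there are no radicals in tension whose conjugate would simplify matters.
- dominant-term comparison: applicable, and directly so.
- l'Hôpital's rule (0/0): as a single quotient the expression runs to ∞/∞ at the limit point — an at-infinity form of the rule would apply, though the leading-growth comparison is the direct reading.


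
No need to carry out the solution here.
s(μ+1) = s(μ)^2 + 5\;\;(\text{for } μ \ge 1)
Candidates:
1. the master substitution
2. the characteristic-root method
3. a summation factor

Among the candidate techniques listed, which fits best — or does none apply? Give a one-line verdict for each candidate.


Diagnosis: no special technique — this one you iterate or analyze qualitatively: the nonlinearity defeats linear solution methods.
- the master substitution — the recursion steps by a constant offset, so exponential reindexing is pointless.
- the characteristic-root method: nonlinearity rules out exponential-mode superposition from the start.
- a summation factor: no summation factor applies — the rule is not linear in the sequence values.


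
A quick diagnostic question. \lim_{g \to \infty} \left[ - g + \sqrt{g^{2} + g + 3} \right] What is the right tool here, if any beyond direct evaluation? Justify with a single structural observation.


Technique: conjugate multiplication — turning the difference into a conjugate-rationalized ratio makes the limit readable.


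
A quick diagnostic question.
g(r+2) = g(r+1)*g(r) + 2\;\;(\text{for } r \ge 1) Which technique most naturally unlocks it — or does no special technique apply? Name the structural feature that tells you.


Method: no special technique — nonlinear feedback in the recursion rules out every root- or factor-based technique.


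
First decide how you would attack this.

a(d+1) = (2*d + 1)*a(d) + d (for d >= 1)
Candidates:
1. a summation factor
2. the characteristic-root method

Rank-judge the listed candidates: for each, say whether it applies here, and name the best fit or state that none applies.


Verdict: a summation factor — rescale the sequence by the product of the weights 2*d + 1 so far — the recurrence collapses to a plain running sum.
- a summation factor: yes, a natural case for it.
- the characteristic-root method: the coefficients change with the index, which the root method cannot absorb.


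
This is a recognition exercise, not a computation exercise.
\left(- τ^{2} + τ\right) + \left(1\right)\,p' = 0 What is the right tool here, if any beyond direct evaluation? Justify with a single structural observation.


Diagnosis: no special technique — the slope is a function of τ alone, so integrate both sides directly.


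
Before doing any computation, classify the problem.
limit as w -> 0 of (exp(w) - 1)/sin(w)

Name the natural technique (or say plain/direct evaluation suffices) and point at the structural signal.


Best approach: l'Hôpital's rule (0/0) — substituting 0 gives 0 over 0; differentiate top and bottom once and re-evaluate. A first-order expansion at the point is an equally standard path; the rule packages it.


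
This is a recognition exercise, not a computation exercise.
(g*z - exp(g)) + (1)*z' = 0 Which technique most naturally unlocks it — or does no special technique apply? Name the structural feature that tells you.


Method: a linear integrating factor — linear in the unknown with genuine forcing: multiply through by the exponential of the integrated coefficient and the left side closes into one derivative.


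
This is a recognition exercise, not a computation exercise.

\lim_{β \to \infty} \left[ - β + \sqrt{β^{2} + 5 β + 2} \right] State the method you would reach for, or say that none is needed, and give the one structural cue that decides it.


Best approach: conjugate multiplication — \sqrt{β^{2} + 5 β + 2} and β both blow up, but their difference is tame once the conjugate rationalizes it.


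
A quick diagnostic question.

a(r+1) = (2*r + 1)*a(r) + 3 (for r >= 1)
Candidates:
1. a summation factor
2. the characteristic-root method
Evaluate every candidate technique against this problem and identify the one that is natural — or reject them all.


Technique: a summation factor — normalize by the running product of 2*r + 1: the left side becomes a difference, and differences sum.
- a summation factor — yes — fits the structure here.
- the characteristic-root method — the coefficients vary with the index, breaking the constant-coefficient structure the method needs.


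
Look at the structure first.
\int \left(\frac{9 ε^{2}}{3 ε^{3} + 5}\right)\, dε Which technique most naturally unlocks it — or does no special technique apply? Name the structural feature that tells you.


Diagnosis: u-substitution — viewed as a product, the integrand is a composition evaluated at 3 ε^{3} + 5 times (a constant multiple of) that inner expression's derivative, so u = 3 ε^{3} + 5 makes it elementary.


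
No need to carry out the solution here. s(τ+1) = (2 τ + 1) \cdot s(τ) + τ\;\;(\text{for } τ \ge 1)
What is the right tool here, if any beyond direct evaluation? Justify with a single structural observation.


Verdict: a summation factor — it is first-order linear but the coefficient 2 τ + 1 depends on the index, so multiply through by a summation factor to telescope it.


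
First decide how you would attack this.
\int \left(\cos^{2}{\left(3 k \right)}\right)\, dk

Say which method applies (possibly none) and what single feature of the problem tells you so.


Method: a trigonometric identity — an even power like \cos^{2}{\left(3 k \right)} flattens under the half-angle identity into first-degree cosines you can integrate directly.


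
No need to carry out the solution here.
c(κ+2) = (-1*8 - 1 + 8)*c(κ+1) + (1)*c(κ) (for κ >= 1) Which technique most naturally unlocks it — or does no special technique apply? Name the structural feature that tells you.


Verdict: the characteristic-root method — constant coefficients and linearity mean the ansatz r^κ reduces it to solving the characteristic polynomial.


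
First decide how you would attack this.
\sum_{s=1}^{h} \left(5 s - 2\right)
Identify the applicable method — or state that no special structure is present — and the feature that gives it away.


Technique: no special technique — every summand is a constant multiple of a power of s — apply the standard power-sum identities one degree at a time.


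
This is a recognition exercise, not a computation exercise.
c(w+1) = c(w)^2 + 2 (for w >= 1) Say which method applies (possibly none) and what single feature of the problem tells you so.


Diagnosis: no special technique — the update rule curves (it is not linear in the unknown sequence), so no superposition-based closed form attaches — iterate or study it directly.


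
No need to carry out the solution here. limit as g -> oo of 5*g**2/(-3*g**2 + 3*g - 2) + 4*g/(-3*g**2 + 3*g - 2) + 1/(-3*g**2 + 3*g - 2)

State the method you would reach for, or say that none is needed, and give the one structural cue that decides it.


Method: dominant-term comparison — at large g only the top-degree terms survive; compare the leading terms and the limit falls out. As a single quotient, the ∞/∞ shape would yield to repeated differentiation as well — the growth comparison gets there in one look.


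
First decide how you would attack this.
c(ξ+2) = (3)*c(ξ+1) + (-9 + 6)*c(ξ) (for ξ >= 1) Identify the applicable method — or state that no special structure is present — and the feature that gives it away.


Best approach: the characteristic-root method — every coefficient is a fixed number and the forcing is zero — substitute r^ξ and read off the root equation.
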